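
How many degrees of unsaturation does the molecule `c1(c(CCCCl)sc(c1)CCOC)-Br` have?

3

Molecular formula from the SMILES: C10H14BrClOS.
DoU = (2C + 2 + N − H − X)/2 = (2·10 + 2 + 0 − 14 − 2)/2 = 6/2 = 3.
(Structurally: 1 ring(s) + 2 π bond(s) = 3.)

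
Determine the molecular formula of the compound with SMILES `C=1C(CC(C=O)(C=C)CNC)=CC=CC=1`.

Heavy atoms from the SMILES: 13 C, 1 N, 1 O.
Implicit hydrogens by atom environment:
  5 × C (aromatic): 1 H each → 5
  3 × C: 2 H each → 6
  2 × C: 1 H each → 2
  1 × C: 3 H
  1 × C: no H
  1 × C (aromatic): no H
  1 × N: 1 H
  1 × O: no H
  Total hydrogens = 17.
Molecular formula: C13H17NO

C13H17NO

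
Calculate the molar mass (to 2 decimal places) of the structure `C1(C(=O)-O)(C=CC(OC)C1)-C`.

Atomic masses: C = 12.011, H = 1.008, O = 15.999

Molecular formula: C8H12O3.
M = 8×12.011 + 12×1.008 + 3×15.999 = 156.18 g/mol.

156.18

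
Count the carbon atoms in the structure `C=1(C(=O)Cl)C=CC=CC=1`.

7

The symbol for carbon appears 7 times in the SMILES. (Cl is a single chlorine, not C + l.)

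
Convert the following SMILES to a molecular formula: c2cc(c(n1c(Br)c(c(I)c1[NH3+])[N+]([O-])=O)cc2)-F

Heavy atoms from the SMILES: 1 Br, 10 C, 1 F, 1 I, 3 N, 2 O.
Implicit hydrogens by atom environment:
  6 × C (aromatic): no H
  4 × C (aromatic): 1 H each → 4
  1 × Br: no H
  1 × F: no H
  1 × I: no H
  1 × N (charge +1): 3 H
  1 × N (aromatic): no H
  1 × N (charge +1): no H
  1 × O: no H
  1 × O (charge -1): no H
  Total hydrogens = 7.
Net charge +1.
Molecular formula: C10H7BrFIN3O2+

C10H7BrFIN3O2+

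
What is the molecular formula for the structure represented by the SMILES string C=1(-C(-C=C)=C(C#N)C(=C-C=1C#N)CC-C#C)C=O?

C15H10N2O

Heavy atoms from the SMILES: 15 C, 2 N, 1 O.
Implicit hydrogens by atom environment:
  5 × C (aromatic): no H
  3 × C: 2 H each → 6
  3 × C: 1 H each → 3
  3 × C: no H
  2 × N: no H
  1 × C (aromatic): 1 H
  1 × O: no H
  Total hydrogens = 10.
Molecular formula: C15H10N2O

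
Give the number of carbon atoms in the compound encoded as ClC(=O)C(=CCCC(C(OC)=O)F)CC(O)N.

The symbol for carbon appears 10 times in the SMILES. (Cl is a single chlorine, not C + l.)

10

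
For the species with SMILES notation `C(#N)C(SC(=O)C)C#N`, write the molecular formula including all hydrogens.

C5H4N2OS

Heavy atoms from the SMILES: 5 C, 2 N, 1 O, 1 S.
Implicit hydrogens by atom environment:
  3 × C: no H
  2 × N: no H
  1 × C: 3 H
  1 × C: 1 H
  1 × O: no H
  1 × S: no H
  Total hydrogens = 4.
Molecular formula: C5H4N2OS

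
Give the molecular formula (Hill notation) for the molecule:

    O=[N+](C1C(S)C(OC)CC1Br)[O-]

C6H10BrNO3S

Heavy atoms from the SMILES: 1 Br, 6 C, 1 N, 3 O, 1 S.
Implicit hydrogens by atom environment:
  4 × C: 1 H each → 4
  2 × O: no H
  1 × Br: no H
  1 × C: 3 H
  1 × C: 2 H
  1 × N (charge +1): no H
  1 × O (charge -1): no H
  1 × S: 1 H
  Total hydrogens = 10.
Molecular formula: C6H10BrNO3S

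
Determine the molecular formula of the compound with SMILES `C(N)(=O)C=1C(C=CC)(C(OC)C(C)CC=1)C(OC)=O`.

C14H21NO4

Heavy atoms from the SMILES: 14 C, 1 N, 4 O.
Implicit hydrogens by atom environment:
  5 × C: 1 H each → 5
  4 × C: 3 H each → 12
  4 × C: no H
  4 × O: no H
  1 × C: 2 H
  1 × N: 2 H
  Total hydrogens = 21.
Molecular formula: C14H21NO4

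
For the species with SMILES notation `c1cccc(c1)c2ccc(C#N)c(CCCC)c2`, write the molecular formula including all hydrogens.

C17H17N

Heavy atoms from the SMILES: 17 C, 1 N.
Implicit hydrogens by atom environment:
  8 × C (aromatic): 1 H each → 8
  4 × C (aromatic): no H
  3 × C: 2 H each → 6
  1 × C: 3 H
  1 × C: no H
  1 × N: no H
  Total hydrogens = 17.
Molecular formula: C17H17N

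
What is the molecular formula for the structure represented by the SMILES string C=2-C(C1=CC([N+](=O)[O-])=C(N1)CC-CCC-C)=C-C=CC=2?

C16H20N2O2

Heavy atoms from the SMILES: 16 C, 2 N, 2 O.
Implicit hydrogens by atom environment:
  6 × C (aromatic): 1 H each → 6
  5 × C: 2 H each → 10
  4 × C (aromatic): no H
  1 × C: 3 H
  1 × N (aromatic): 1 H
  1 × N (charge +1): no H
  1 × O: no H
  1 × O (charge -1): no H
  Total hydrogens = 20.
Molecular formula: C16H20N2O2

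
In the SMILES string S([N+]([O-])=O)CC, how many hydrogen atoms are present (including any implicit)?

5

Hydrogens are implicit in SMILES; fill each atom to its normal valence:
  1 × C: 3 H
  1 × C: 2 H
  1 × N (charge +1): no H
  1 × O: no H
  1 × O (charge -1): no H
  1 × S: no H
  Total hydrogens = 5.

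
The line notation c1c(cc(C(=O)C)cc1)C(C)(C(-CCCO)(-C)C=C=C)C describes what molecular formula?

C19H26O2

Heavy atoms from the SMILES: 19 C, 2 O.
Implicit hydrogens by atom environment:
  4 × C: 3 H each → 12
  4 × C: 2 H each → 8
  4 × C (aromatic): 1 H each → 4
  4 × C: no H
  2 × C (aromatic): no H
  1 × C: 1 H
  1 × O: 1 H
  1 × O: no H
  Total hydrogens = 26.
Molecular formula: C19H26O2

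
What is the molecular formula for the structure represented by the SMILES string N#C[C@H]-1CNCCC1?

C6H10N2

Heavy atoms from the SMILES: 6 C, 2 N.
Implicit hydrogens by atom environment:
  4 × C: 2 H each → 8
  1 × C: 1 H
  1 × C: no H
  1 × N: 1 H
  1 × N: no H
  Total hydrogens = 10.
Molecular formula: C6H10N2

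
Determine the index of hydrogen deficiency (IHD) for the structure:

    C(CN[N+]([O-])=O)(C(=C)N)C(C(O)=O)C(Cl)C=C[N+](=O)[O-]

Molecular formula from the SMILES: C9H13ClN4O6.
DoU = (2C + 2 + N − H − X)/2 = (2·9 + 2 + 4 − 13 − 1)/2 = 10/2 = 5.
(Structurally: 0 ring(s) + 5 π bond(s) = 5.)

5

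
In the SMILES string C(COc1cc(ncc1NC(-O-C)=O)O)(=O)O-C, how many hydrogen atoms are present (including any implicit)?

Hydrogens are implicit in SMILES; fill each atom to its normal valence:
  5 × O: no H
  3 × C (aromatic): no H
  2 × C: 3 H each → 6
  2 × C (aromatic): 1 H each → 2
  2 × C: no H
  1 × C: 2 H
  1 × N: 1 H
  1 × N (aromatic): no H
  1 × O: 1 H
  Total hydrogens = 12.

12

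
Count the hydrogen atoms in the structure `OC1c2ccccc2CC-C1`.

12

Hydrogens are implicit in SMILES; fill each atom to its normal valence:
  4 × C (aromatic): 1 H each → 4
  3 × C: 2 H each → 6
  2 × C (aromatic): no H
  1 × C: 1 H
  1 × O: 1 H
  Total hydrogens = 12.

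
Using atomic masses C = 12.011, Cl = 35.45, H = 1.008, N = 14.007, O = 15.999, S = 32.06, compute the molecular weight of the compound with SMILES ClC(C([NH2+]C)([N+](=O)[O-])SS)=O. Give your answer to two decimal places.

Molecular formula: C3H6ClN2O3S2+.
M = 3×12.011 + 1×35.45 + 6×1.008 + 2×14.007 + 3×15.999 + 2×32.06 = 217.66 g/mol.

217.66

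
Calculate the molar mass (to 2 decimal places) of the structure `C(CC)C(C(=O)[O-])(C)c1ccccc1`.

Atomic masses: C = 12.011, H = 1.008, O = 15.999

191.25

Molecular formula: C12H15O2-.
M = 12×12.011 + 15×1.008 + 2×15.999 = 191.25 g/mol.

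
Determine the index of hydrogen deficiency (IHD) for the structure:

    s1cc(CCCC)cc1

Molecular formula from the SMILES: C8H12S.
DoU = (2C + 2 + N − H − X)/2 = (2·8 + 2 + 0 − 12 − 0)/2 = 6/2 = 3.
(Structurally: 1 ring(s) + 2 π bond(s) = 3.)

3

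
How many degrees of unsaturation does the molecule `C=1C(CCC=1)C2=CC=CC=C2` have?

Molecular formula from the SMILES: C11H12.
DoU = (2C + 2 + N − H − X)/2 = (2·11 + 2 + 0 − 12 − 0)/2 = 12/2 = 6.
(Structurally: 2 ring(s) + 4 π bond(s) = 6.)

6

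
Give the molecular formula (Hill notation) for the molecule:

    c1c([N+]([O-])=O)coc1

Heavy atoms from the SMILES: 4 C, 1 N, 3 O.
Implicit hydrogens by atom environment:
  3 × C (aromatic): 1 H each → 3
  1 × C (aromatic): no H
  1 × N (charge +1): no H
  1 × O (aromatic): no H
  1 × O: no H
  1 × O (charge -1): no H
  Total hydrogens = 3.
Molecular formula: C4H3NO3

C4H3NO3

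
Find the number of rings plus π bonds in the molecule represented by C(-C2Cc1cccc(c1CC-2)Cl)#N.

Molecular formula from the SMILES: C11H10ClN.
DoU = (2C + 2 + N − H − X)/2 = (2·11 + 2 + 1 − 10 − 1)/2 = 14/2 = 7.
(Structurally: 2 ring(s) + 5 π bond(s) = 7.)

7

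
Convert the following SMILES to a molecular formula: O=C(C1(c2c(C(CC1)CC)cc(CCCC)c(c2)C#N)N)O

C18H24N2O2

Heavy atoms from the SMILES: 18 C, 2 N, 2 O.
Implicit hydrogens by atom environment:
  6 × C: 2 H each → 12
  4 × C (aromatic): no H
  3 × C: no H
  2 × C: 3 H each → 6
  2 × C (aromatic): 1 H each → 2
  1 × C: 1 H
  1 × N: 2 H
  1 × N: no H
  1 × O: 1 H
  1 × O: no H
  Total hydrogens = 24.
Molecular formula: C18H24N2O2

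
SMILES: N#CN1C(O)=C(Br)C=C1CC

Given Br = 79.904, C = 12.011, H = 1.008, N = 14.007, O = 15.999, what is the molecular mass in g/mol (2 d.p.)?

215.05

Molecular formula: C7H7BrN2O.
M = 1×79.904 + 7×12.011 + 7×1.008 + 2×14.007 + 1×15.999 = 215.05 g/mol.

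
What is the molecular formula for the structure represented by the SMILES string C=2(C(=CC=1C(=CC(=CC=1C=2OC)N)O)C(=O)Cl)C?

Heavy atoms from the SMILES: 13 C, 1 Cl, 1 N, 3 O.
Implicit hydrogens by atom environment:
  7 × C (aromatic): no H
  3 × C (aromatic): 1 H each → 3
  2 × C: 3 H each → 6
  2 × O: no H
  1 × C: no H
  1 × Cl: no H
  1 × N: 2 H
  1 × O: 1 H
  Total hydrogens = 12.
Molecular formula: C13H12ClNO3

C13H12ClNO3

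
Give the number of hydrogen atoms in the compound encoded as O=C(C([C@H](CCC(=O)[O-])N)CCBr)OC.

Hydrogens are implicit in SMILES; fill each atom to its normal valence:
  4 × C: 2 H each → 8
  3 × O: no H
  2 × C: 1 H each → 2
  2 × C: no H
  1 × Br: no H
  1 × C: 3 H
  1 × N: 2 H
  1 × O (charge -1): no H
  Total hydrogens = 15.

15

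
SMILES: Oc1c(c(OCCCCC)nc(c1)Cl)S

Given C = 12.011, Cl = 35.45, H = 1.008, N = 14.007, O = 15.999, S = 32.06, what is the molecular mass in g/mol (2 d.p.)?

247.74

Molecular formula: C10H14ClNO2S.
M = 10×12.011 + 1×35.45 + 14×1.008 + 1×14.007 + 2×15.999 + 1×32.06 = 247.74 g/mol.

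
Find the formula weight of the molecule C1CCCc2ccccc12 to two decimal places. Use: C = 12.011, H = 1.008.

132.21

Molecular formula: C10H12.
M = 10×12.011 + 12×1.008 = 132.21 g/mol.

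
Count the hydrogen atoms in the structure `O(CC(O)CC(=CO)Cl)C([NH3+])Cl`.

Hydrogens are implicit in SMILES; fill each atom to its normal valence:
  3 × C: 1 H each → 3
  2 × C: 2 H each → 4
  2 × Cl: no H
  2 × O: 1 H each → 2
  1 × C: no H
  1 × N (charge +1): 3 H
  1 × O: no H
  Total hydrogens = 12.

12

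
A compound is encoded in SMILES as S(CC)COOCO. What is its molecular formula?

Heavy atoms from the SMILES: 4 C, 3 O, 1 S.
Implicit hydrogens by atom environment:
  3 × C: 2 H each → 6
  2 × O: no H
  1 × C: 3 H
  1 × O: 1 H
  1 × S: no H
  Total hydrogens = 10.
Molecular formula: C4H10O3S

C4H10O3S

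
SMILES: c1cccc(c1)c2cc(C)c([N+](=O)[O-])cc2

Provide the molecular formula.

C13H11NO2

Heavy atoms from the SMILES: 13 C, 1 N, 2 O.
Implicit hydrogens by atom environment:
  8 × C (aromatic): 1 H each → 8
  4 × C (aromatic): no H
  1 × C: 3 H
  1 × N (charge +1): no H
  1 × O: no H
  1 × O (charge -1): no H
  Total hydrogens = 11.
Molecular formula: C13H11NO2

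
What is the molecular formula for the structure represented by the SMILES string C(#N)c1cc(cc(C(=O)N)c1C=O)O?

Heavy atoms from the SMILES: 9 C, 2 N, 3 O.
Implicit hydrogens by atom environment:
  4 × C (aromatic): no H
  2 × C (aromatic): 1 H each → 2
  2 × C: no H
  2 × O: no H
  1 × C: 1 H
  1 × N: 2 H
  1 × N: no H
  1 × O: 1 H
  Total hydrogens = 6.
Molecular formula: C9H6N2O3

C9H6N2O3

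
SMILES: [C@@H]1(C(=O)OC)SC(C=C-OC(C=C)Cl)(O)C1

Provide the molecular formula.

C10H13ClO4S

Heavy atoms from the SMILES: 10 C, 1 Cl, 4 O, 1 S.
Implicit hydrogens by atom environment:
  5 × C: 1 H each → 5
  3 × O: no H
  2 × C: 2 H each → 4
  2 × C: no H
  1 × C: 3 H
  1 × Cl: no H
  1 × O: 1 H
  1 × S: no H
  Total hydrogens = 13.
Molecular formula: C10H13ClO4S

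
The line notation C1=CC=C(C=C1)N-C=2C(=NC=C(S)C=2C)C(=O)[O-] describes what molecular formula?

C13H11N2O2S-

Heavy atoms from the SMILES: 13 C, 2 N, 2 O, 1 S.
Implicit hydrogens by atom environment:
  6 × C (aromatic): 1 H each → 6
  5 × C (aromatic): no H
  1 × C: 3 H
  1 × C: no H
  1 × N: 1 H
  1 × N (aromatic): no H
  1 × O: no H
  1 × O (charge -1): no H
  1 × S: 1 H
  Total hydrogens = 11.
Net charge -1.
Molecular formula: C13H11N2O2S-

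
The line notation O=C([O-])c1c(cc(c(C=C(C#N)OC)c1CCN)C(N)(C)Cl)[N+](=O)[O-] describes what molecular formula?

Heavy atoms from the SMILES: 15 C, 1 Cl, 4 N, 5 O.
Implicit hydrogens by atom environment:
  5 × C (aromatic): no H
  4 × C: no H
  3 × O: no H
  2 × C: 3 H each → 6
  2 × C: 2 H each → 4
  2 × N: 2 H each → 4
  2 × O (charge -1): no H
  1 × C (aromatic): 1 H
  1 × C: 1 H
  1 × Cl: no H
  1 × N (charge +1): no H
  1 × N: no H
  Total hydrogens = 16.
Net charge -1.
Molecular formula: C15H16ClN4O5-

C15H16ClN4O5-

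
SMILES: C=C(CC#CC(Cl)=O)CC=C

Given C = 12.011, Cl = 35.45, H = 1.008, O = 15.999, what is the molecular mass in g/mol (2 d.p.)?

Molecular formula: C9H9ClO.
M = 9×12.011 + 1×35.45 + 9×1.008 + 1×15.999 = 168.62 g/mol.

168.62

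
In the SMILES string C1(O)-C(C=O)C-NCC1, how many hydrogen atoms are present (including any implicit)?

Hydrogens are implicit in SMILES; fill each atom to its normal valence:
  3 × C: 2 H each → 6
  3 × C: 1 H each → 3
  1 × N: 1 H
  1 × O: 1 H
  1 × O: no H
  Total hydrogens = 11.

11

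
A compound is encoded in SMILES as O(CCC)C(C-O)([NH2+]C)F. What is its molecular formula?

C6H15FNO2+

Heavy atoms from the SMILES: 6 C, 1 F, 1 N, 2 O.
Implicit hydrogens by atom environment:
  3 × C: 2 H each → 6
  2 × C: 3 H each → 6
  1 × C: no H
  1 × F: no H
  1 × N (charge +1): 2 H
  1 × O: 1 H
  1 × O: no H
  Total hydrogens = 15.
Net charge +1.
Molecular formula: C6H15FNO2+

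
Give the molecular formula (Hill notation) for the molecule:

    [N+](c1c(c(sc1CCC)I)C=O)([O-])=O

Heavy atoms from the SMILES: 8 C, 1 I, 1 N, 3 O, 1 S.
Implicit hydrogens by atom environment:
  4 × C (aromatic): no H
  2 × C: 2 H each → 4
  2 × O: no H
  1 × C: 3 H
  1 × C: 1 H
  1 × I: no H
  1 × N (charge +1): no H
  1 × O (charge -1): no H
  1 × S (aromatic): no H
  Total hydrogens = 8.
Molecular formula: C8H8INO3S

C8H8INO3S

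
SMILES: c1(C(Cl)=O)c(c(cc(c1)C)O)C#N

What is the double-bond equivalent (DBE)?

Molecular formula from the SMILES: C9H6ClNO2.
DoU = (2C + 2 + N − H − X)/2 = (2·9 + 2 + 1 − 6 − 1)/2 = 14/2 = 7.
(Structurally: 1 ring(s) + 6 π bond(s) = 7.)

7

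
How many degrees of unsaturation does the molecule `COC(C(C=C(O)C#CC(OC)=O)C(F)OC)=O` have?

5

Molecular formula from the SMILES: C11H13FO6.
DoU = (2C + 2 + N − H − X)/2 = (2·11 + 2 + 0 − 13 − 1)/2 = 10/2 = 5.
(Structurally: 0 ring(s) + 5 π bond(s) = 5.)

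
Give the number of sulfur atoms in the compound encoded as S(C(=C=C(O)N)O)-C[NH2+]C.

The symbol for sulfur appears 1 time in the SMILES.

1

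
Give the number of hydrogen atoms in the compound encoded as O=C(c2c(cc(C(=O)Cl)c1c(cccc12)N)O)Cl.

7

Hydrogens are implicit in SMILES; fill each atom to its normal valence:
  6 × C (aromatic): no H
  4 × C (aromatic): 1 H each → 4
  2 × C: no H
  2 × Cl: no H
  2 × O: no H
  1 × N: 2 H
  1 × O: 1 H
  Total hydrogens = 7.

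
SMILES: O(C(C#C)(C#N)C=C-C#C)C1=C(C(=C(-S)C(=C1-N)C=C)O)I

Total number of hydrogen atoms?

11

Hydrogens are implicit in SMILES; fill each atom to its normal valence:
  6 × C (aromatic): no H
  5 × C: 1 H each → 5
  4 × C: no H
  1 × C: 2 H
  1 × I: no H
  1 × N: 2 H
  1 × N: no H
  1 × O: 1 H
  1 × O: no H
  1 × S: 1 H
  Total hydrogens = 11.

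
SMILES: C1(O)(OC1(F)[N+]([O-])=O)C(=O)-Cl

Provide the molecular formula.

C3HClFNO5

Heavy atoms from the SMILES: 3 C, 1 Cl, 1 F, 1 N, 5 O.
Implicit hydrogens by atom environment:
  3 × C: no H
  3 × O: no H
  1 × Cl: no H
  1 × F: no H
  1 × N (charge +1): no H
  1 × O: 1 H
  1 × O (charge -1): no H
  Total hydrogens = 1.
Molecular formula: C3HClFNO5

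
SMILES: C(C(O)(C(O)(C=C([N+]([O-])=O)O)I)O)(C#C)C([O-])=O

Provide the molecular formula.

C8H7INO8-

Heavy atoms from the SMILES: 8 C, 1 I, 1 N, 8 O.
Implicit hydrogens by atom environment:
  5 × C: no H
  4 × O: 1 H each → 4
  3 × C: 1 H each → 3
  2 × O: no H
  2 × O (charge -1): no H
  1 × I: no H
  1 × N (charge +1): no H
  Total hydrogens = 7.
Net charge -1.
Molecular formula: C8H7INO8-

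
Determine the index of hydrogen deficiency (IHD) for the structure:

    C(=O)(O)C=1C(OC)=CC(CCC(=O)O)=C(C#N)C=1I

8

Molecular formula from the SMILES: C12H10INO5.
DoU = (2C + 2 + N − H − X)/2 = (2·12 + 2 + 1 − 10 − 1)/2 = 16/2 = 8.
(Structurally: 1 ring(s) + 7 π bond(s) = 8.)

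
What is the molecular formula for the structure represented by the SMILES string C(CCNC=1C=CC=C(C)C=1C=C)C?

C13H19N

Heavy atoms from the SMILES: 13 C, 1 N.
Implicit hydrogens by atom environment:
  4 × C: 2 H each → 8
  3 × C (aromatic): 1 H each → 3
  3 × C (aromatic): no H
  2 × C: 3 H each → 6
  1 × C: 1 H
  1 × N: 1 H
  Total hydrogens = 19.
Molecular formula: C13H19N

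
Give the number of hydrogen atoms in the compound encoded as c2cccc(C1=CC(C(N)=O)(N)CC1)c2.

Hydrogens are implicit in SMILES; fill each atom to its normal valence:
  5 × C (aromatic): 1 H each → 5
  3 × C: no H
  2 × C: 2 H each → 4
  2 × N: 2 H each → 4
  1 × C: 1 H
  1 × C (aromatic): no H
  1 × O: no H
  Total hydrogens = 14.

14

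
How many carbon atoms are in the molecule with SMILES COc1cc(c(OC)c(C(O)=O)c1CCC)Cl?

12

The symbol for carbon appears 12 times in the SMILES. Lowercase c denotes aromatic carbon and counts toward C.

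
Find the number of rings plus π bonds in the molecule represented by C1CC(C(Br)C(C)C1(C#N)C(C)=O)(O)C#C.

6

Molecular formula from the SMILES: C12H14BrNO2.
DoU = (2C + 2 + N − H − X)/2 = (2·12 + 2 + 1 − 14 − 1)/2 = 12/2 = 6.
(Structurally: 1 ring(s) + 5 π bond(s) = 6.)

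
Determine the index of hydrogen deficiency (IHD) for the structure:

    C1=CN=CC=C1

Molecular formula from the SMILES: C5H5N.
DoU = (2C + 2 + N − H − X)/2 = (2·5 + 2 + 1 − 5 − 0)/2 = 8/2 = 4.
(Structurally: 1 ring(s) + 3 π bond(s) = 4.)

4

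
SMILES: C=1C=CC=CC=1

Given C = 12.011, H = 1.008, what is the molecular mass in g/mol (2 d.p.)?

78.11

Molecular formula: C6H6.
M = 6×12.011 + 6×1.008 = 78.11 g/mol.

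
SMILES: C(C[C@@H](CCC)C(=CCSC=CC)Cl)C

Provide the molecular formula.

C13H23ClS

Heavy atoms from the SMILES: 13 C, 1 Cl, 1 S.
Implicit hydrogens by atom environment:
  5 × C: 2 H each → 10
  4 × C: 1 H each → 4
  3 × C: 3 H each → 9
  1 × C: no H
  1 × Cl: no H
  1 × S: no H
  Total hydrogens = 23.
Molecular formula: C13H23ClS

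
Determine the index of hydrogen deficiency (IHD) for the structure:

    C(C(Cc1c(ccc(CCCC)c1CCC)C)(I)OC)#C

6

Molecular formula from the SMILES: C19H27IO.
DoU = (2C + 2 + N − H − X)/2 = (2·19 + 2 + 0 − 27 − 1)/2 = 12/2 = 6.
(Structurally: 1 ring(s) + 5 π bond(s) = 6.)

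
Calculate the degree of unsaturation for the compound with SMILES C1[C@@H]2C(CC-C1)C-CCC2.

Molecular formula from the SMILES: C10H18.
DoU = (2C + 2 + N − H − X)/2 = (2·10 + 2 + 0 − 18 − 0)/2 = 4/2 = 2.
(Structurally: 2 ring(s) + 0 π bond(s) = 2.)

2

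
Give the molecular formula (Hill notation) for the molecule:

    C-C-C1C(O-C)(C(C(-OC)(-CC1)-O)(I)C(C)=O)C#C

C14H21IO4

Heavy atoms from the SMILES: 14 C, 1 I, 4 O.
Implicit hydrogens by atom environment:
  5 × C: no H
  4 × C: 3 H each → 12
  3 × C: 2 H each → 6
  3 × O: no H
  2 × C: 1 H each → 2
  1 × I: no H
  1 × O: 1 H
  Total hydrogens = 21.
Molecular formula: C14H21IO4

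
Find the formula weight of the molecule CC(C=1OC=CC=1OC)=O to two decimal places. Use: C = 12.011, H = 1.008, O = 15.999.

Molecular formula: C7H8O3.
M = 7×12.011 + 8×1.008 + 3×15.999 = 140.14 g/mol.

140.14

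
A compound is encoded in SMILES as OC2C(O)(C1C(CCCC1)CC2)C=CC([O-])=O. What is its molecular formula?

C13H19O4-

Heavy atoms from the SMILES: 13 C, 4 O.
Implicit hydrogens by atom environment:
  6 × C: 2 H each → 12
  5 × C: 1 H each → 5
  2 × C: no H
  2 × O: 1 H each → 2
  1 × O: no H
  1 × O (charge -1): no H
  Total hydrogens = 19.
Net charge -1.
Molecular formula: C13H19O4-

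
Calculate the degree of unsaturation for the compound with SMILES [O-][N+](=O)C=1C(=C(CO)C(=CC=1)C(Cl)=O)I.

6

Molecular formula from the SMILES: C8H5ClINO4.
DoU = (2C + 2 + N − H − X)/2 = (2·8 + 2 + 1 − 5 − 2)/2 = 12/2 = 6.
(Structurally: 1 ring(s) + 5 π bond(s) = 6.)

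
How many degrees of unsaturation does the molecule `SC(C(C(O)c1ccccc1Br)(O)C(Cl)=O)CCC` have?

Molecular formula from the SMILES: C13H16BrClO3S.
DoU = (2C + 2 + N − H − X)/2 = (2·13 + 2 + 0 − 16 − 2)/2 = 10/2 = 5.
(Structurally: 1 ring(s) + 4 π bond(s) = 5.)

5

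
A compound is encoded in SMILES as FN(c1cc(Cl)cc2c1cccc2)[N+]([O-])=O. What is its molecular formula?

Heavy atoms from the SMILES: 10 C, 1 Cl, 1 F, 2 N, 2 O.
Implicit hydrogens by atom environment:
  6 × C (aromatic): 1 H each → 6
  4 × C (aromatic): no H
  1 × Cl: no H
  1 × F: no H
  1 × N: no H
  1 × N (charge +1): no H
  1 × O: no H
  1 × O (charge -1): no H
  Total hydrogens = 6.
Molecular formula: C10H6ClFN2O2

C10H6ClFN2O2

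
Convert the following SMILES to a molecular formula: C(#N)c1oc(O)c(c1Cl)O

Heavy atoms from the SMILES: 5 C, 1 Cl, 1 N, 3 O.
Implicit hydrogens by atom environment:
  4 × C (aromatic): no H
  2 × O: 1 H each → 2
  1 × C: no H
  1 × Cl: no H
  1 × N: no H
  1 × O (aromatic): no H
  Total hydrogens = 2.
Molecular formula: C5H2ClNO3

C5H2ClNO3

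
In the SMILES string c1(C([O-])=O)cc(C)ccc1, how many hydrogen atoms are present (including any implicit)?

7

Hydrogens are implicit in SMILES; fill each atom to its normal valence:
  4 × C (aromatic): 1 H each → 4
  2 × C (aromatic): no H
  1 × C: 3 H
  1 × C: no H
  1 × O: no H
  1 × O (charge -1): no H
  Total hydrogens = 7.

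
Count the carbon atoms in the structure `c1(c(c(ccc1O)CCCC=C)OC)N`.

12

The symbol for carbon appears 12 times in the SMILES. Lowercase c denotes aromatic carbon and counts toward C.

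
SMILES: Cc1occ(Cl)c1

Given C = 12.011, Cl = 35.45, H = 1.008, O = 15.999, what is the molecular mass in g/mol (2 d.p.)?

116.54

Molecular formula: C5H5ClO.
M = 5×12.011 + 1×35.45 + 5×1.008 + 1×15.999 = 116.54 g/mol.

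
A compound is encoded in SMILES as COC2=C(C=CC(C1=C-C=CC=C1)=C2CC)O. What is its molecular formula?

Heavy atoms from the SMILES: 15 C, 2 O.
Implicit hydrogens by atom environment:
  7 × C (aromatic): 1 H each → 7
  5 × C (aromatic): no H
  2 × C: 3 H each → 6
  1 × C: 2 H
  1 × O: 1 H
  1 × O: no H
  Total hydrogens = 16.
Molecular formula: C15H16O2

C15H16O2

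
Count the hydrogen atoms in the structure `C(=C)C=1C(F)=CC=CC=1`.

7

Hydrogens are implicit in SMILES; fill each atom to its normal valence:
  4 × C (aromatic): 1 H each → 4
  2 × C (aromatic): no H
  1 × C: 2 H
  1 × C: 1 H
  1 × F: no H
  Total hydrogens = 7.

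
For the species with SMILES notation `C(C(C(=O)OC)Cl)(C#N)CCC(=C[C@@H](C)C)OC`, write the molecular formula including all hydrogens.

C13H20ClNO3

Heavy atoms from the SMILES: 13 C, 1 Cl, 1 N, 3 O.
Implicit hydrogens by atom environment:
  4 × C: 3 H each → 12
  4 × C: 1 H each → 4
  3 × C: no H
  3 × O: no H
  2 × C: 2 H each → 4
  1 × Cl: no H
  1 × N: no H
  Total hydrogens = 20.
Molecular formula: C13H20ClNO3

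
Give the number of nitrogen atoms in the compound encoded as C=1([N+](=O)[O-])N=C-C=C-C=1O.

2

The symbol for nitrogen appears 2 times in the SMILES.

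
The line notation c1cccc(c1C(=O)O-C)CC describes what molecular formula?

C10H12O2

Heavy atoms from the SMILES: 10 C, 2 O.
Implicit hydrogens by atom environment:
  4 × C (aromatic): 1 H each → 4
  2 × C: 3 H each → 6
  2 × C (aromatic): no H
  2 × O: no H
  1 × C: 2 H
  1 × C: no H
  Total hydrogens = 12.
Molecular formula: C10H12O2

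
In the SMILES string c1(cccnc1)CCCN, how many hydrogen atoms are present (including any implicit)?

Hydrogens are implicit in SMILES; fill each atom to its normal valence:
  4 × C (aromatic): 1 H each → 4
  3 × C: 2 H each → 6
  1 × C (aromatic): no H
  1 × N: 2 H
  1 × N (aromatic): no H
  Total hydrogens = 12.

12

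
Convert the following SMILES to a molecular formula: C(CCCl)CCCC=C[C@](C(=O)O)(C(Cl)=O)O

C11H16Cl2O4

Heavy atoms from the SMILES: 11 C, 2 Cl, 4 O.
Implicit hydrogens by atom environment:
  6 × C: 2 H each → 12
  3 × C: no H
  2 × C: 1 H each → 2
  2 × Cl: no H
  2 × O: 1 H each → 2
  2 × O: no H
  Total hydrogens = 16.
Molecular formula: C11H16Cl2O4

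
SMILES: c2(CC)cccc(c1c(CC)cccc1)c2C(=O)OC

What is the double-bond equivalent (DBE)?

9

Molecular formula from the SMILES: C18H20O2.
DoU = (2C + 2 + N − H − X)/2 = (2·18 + 2 + 0 − 20 − 0)/2 = 18/2 = 9.
(Structurally: 2 ring(s) + 7 π bond(s) = 9.)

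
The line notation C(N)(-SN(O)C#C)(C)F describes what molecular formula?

Heavy atoms from the SMILES: 4 C, 1 F, 2 N, 1 O, 1 S.
Implicit hydrogens by atom environment:
  2 × C: no H
  1 × C: 3 H
  1 × C: 1 H
  1 × F: no H
  1 × N: 2 H
  1 × N: no H
  1 × O: 1 H
  1 × S: no H
  Total hydrogens = 7.
Molecular formula: C4H7FN2OS

C4H7FN2OS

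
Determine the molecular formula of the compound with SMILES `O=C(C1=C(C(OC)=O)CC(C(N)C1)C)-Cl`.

Heavy atoms from the SMILES: 10 C, 1 Cl, 1 N, 3 O.
Implicit hydrogens by atom environment:
  4 × C: no H
  3 × O: no H
  2 × C: 3 H each → 6
  2 × C: 2 H each → 4
  2 × C: 1 H each → 2
  1 × Cl: no H
  1 × N: 2 H
  Total hydrogens = 14.
Molecular formula: C10H14ClNO3

C10H14ClNO3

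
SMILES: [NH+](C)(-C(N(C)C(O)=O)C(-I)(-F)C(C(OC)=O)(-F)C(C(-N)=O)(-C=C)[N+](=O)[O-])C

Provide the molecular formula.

C13H20F2IN4O7+

Heavy atoms from the SMILES: 13 C, 2 F, 1 I, 4 N, 7 O.
Implicit hydrogens by atom environment:
  6 × C: no H
  5 × O: no H
  4 × C: 3 H each → 12
  2 × C: 1 H each → 2
  2 × F: no H
  1 × C: 2 H
  1 × I: no H
  1 × N: 2 H
  1 × N (charge +1): 1 H
  1 × N: no H
  1 × N (charge +1): no H
  1 × O: 1 H
  1 × O (charge -1): no H
  Total hydrogens = 20.
Net charge +1.
Molecular formula: C13H20F2IN4O7+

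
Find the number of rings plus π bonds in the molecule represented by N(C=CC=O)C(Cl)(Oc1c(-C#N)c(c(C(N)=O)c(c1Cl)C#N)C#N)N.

13

Molecular formula from the SMILES: C14H8Cl2N6O3.
DoU = (2C + 2 + N − H − X)/2 = (2·14 + 2 + 6 − 8 − 2)/2 = 26/2 = 13.
(Structurally: 1 ring(s) + 12 π bond(s) = 13.)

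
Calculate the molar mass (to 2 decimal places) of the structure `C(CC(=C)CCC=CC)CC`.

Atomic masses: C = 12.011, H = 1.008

Molecular formula: C11H20.
M = 11×12.011 + 20×1.008 = 152.28 g/mol.

152.28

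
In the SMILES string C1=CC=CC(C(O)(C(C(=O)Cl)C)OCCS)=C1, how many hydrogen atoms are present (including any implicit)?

15

Hydrogens are implicit in SMILES; fill each atom to its normal valence:
  5 × C (aromatic): 1 H each → 5
  2 × C: 2 H each → 4
  2 × C: no H
  2 × O: no H
  1 × C: 3 H
  1 × C: 1 H
  1 × C (aromatic): no H
  1 × Cl: no H
  1 × O: 1 H
  1 × S: 1 H
  Total hydrogens = 15.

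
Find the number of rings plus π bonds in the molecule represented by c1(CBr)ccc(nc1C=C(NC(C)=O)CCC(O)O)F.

6

Molecular formula from the SMILES: C13H16BrFN2O3.
DoU = (2C + 2 + N − H − X)/2 = (2·13 + 2 + 2 − 16 − 2)/2 = 12/2 = 6.
(Structurally: 1 ring(s) + 5 π bond(s) = 6.)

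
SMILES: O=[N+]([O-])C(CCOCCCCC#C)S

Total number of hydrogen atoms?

Hydrogens are implicit in SMILES; fill each atom to its normal valence:
  6 × C: 2 H each → 12
  2 × C: 1 H each → 2
  2 × O: no H
  1 × C: no H
  1 × N (charge +1): no H
  1 × O (charge -1): no H
  1 × S: 1 H
  Total hydrogens = 15.

15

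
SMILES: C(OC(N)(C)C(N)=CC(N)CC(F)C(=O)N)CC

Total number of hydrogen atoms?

23

Hydrogens are implicit in SMILES; fill each atom to its normal valence:
  4 × N: 2 H each → 8
  3 × C: 2 H each → 6
  3 × C: 1 H each → 3
  3 × C: no H
  2 × C: 3 H each → 6
  2 × O: no H
  1 × F: no H
  Total hydrogens = 23.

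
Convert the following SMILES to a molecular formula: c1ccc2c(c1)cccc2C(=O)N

C11H9NO

Heavy atoms from the SMILES: 11 C, 1 N, 1 O.
Implicit hydrogens by atom environment:
  7 × C (aromatic): 1 H each → 7
  3 × C (aromatic): no H
  1 × C: no H
  1 × N: 2 H
  1 × O: no H
  Total hydrogens = 9.
Molecular formula: C11H9NO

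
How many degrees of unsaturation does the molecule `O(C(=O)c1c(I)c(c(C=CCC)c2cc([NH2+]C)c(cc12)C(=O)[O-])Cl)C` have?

Molecular formula from the SMILES: C18H17ClINO4.
DoU = (2C + 2 + N − H − X)/2 = (2·18 + 2 + 1 − 17 − 2)/2 = 20/2 = 10.
(Structurally: 2 ring(s) + 8 π bond(s) = 10.)

10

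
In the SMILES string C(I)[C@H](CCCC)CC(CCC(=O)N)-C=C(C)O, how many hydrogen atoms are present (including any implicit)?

26

Hydrogens are implicit in SMILES; fill each atom to its normal valence:
  7 × C: 2 H each → 14
  3 × C: 1 H each → 3
  2 × C: 3 H each → 6
  2 × C: no H
  1 × I: no H
  1 × N: 2 H
  1 × O: 1 H
  1 × O: no H
  Total hydrogens = 26.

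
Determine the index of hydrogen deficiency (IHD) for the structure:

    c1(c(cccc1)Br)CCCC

Molecular formula from the SMILES: C10H13Br.
DoU = (2C + 2 + N − H − X)/2 = (2·10 + 2 + 0 − 13 − 1)/2 = 8/2 = 4.
(Structurally: 1 ring(s) + 3 π bond(s) = 4.)

4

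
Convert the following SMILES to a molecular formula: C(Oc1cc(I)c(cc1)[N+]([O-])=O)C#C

C9H6INO3

Heavy atoms from the SMILES: 9 C, 1 I, 1 N, 3 O.
Implicit hydrogens by atom environment:
  3 × C (aromatic): 1 H each → 3
  3 × C (aromatic): no H
  2 × O: no H
  1 × C: 2 H
  1 × C: 1 H
  1 × C: no H
  1 × I: no H
  1 × N (charge +1): no H
  1 × O (charge -1): no H
  Total hydrogens = 6.
Molecular formula: C9H6INO3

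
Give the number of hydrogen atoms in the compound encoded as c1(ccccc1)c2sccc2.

Hydrogens are implicit in SMILES; fill each atom to its normal valence:
  8 × C (aromatic): 1 H each → 8
  2 × C (aromatic): no H
  1 × S (aromatic): no H
  Total hydrogens = 8.

8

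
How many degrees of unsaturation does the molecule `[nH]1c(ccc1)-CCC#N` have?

5

Molecular formula from the SMILES: C7H8N2.
DoU = (2C + 2 + N − H − X)/2 = (2·7 + 2 + 2 − 8 − 0)/2 = 10/2 = 5.
(Structurally: 1 ring(s) + 4 π bond(s) = 5.)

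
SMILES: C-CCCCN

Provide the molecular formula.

C5H13N

Heavy atoms from the SMILES: 5 C, 1 N.
Implicit hydrogens by atom environment:
  4 × C: 2 H each → 8
  1 × C: 3 H
  1 × N: 2 H
  Total hydrogens = 13.
Molecular formula: C5H13N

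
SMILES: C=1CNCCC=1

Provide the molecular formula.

Heavy atoms from the SMILES: 5 C, 1 N.
Implicit hydrogens by atom environment:
  3 × C: 2 H each → 6
  2 × C: 1 H each → 2
  1 × N: 1 H
  Total hydrogens = 9.
Molecular formula: C5H9N

C5H9N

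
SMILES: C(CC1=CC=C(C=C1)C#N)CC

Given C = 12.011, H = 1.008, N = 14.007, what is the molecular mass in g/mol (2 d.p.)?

159.23

Molecular formula: C11H13N.
M = 11×12.011 + 13×1.008 + 1×14.007 = 159.23 g/mol.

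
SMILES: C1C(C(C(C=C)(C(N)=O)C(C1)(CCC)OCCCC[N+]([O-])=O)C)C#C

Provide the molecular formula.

Heavy atoms from the SMILES: 19 C, 2 N, 4 O.
Implicit hydrogens by atom environment:
  9 × C: 2 H each → 18
  4 × C: 1 H each → 4
  4 × C: no H
  3 × O: no H
  2 × C: 3 H each → 6
  1 × N: 2 H
  1 × N (charge +1): no H
  1 × O (charge -1): no H
  Total hydrogens = 30.
Molecular formula: C19H30N2O4

C19H30N2O4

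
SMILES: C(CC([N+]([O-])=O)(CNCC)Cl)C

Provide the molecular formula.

Heavy atoms from the SMILES: 7 C, 1 Cl, 2 N, 2 O.
Implicit hydrogens by atom environment:
  4 × C: 2 H each → 8
  2 × C: 3 H each → 6
  1 × C: no H
  1 × Cl: no H
  1 × N: 1 H
  1 × N (charge +1): no H
  1 × O: no H
  1 × O (charge -1): no H
  Total hydrogens = 15.
Molecular formula: C7H15ClN2O2

C7H15ClN2O2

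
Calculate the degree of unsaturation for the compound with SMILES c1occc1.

3

Molecular formula from the SMILES: C4H4O.
DoU = (2C + 2 + N − H − X)/2 = (2·4 + 2 + 0 − 4 − 0)/2 = 6/2 = 3.
(Structurally: 1 ring(s) + 2 π bond(s) = 3.)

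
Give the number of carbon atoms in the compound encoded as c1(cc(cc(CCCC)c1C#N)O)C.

The symbol for carbon appears 12 times in the SMILES. Lowercase c denotes aromatic carbon and counts toward C.

12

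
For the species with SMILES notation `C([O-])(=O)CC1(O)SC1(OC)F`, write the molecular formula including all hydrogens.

C5H6FO4S-

Heavy atoms from the SMILES: 5 C, 1 F, 4 O, 1 S.
Implicit hydrogens by atom environment:
  3 × C: no H
  2 × O: no H
  1 × C: 3 H
  1 × C: 2 H
  1 × F: no H
  1 × O: 1 H
  1 × O (charge -1): no H
  1 × S: no H
  Total hydrogens = 6.
Net charge -1.
Molecular formula: C5H6FO4S-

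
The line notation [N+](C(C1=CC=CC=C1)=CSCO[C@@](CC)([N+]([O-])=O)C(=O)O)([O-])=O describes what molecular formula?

Heavy atoms from the SMILES: 13 C, 2 N, 7 O, 1 S.
Implicit hydrogens by atom environment:
  5 × C (aromatic): 1 H each → 5
  4 × O: no H
  3 × C: no H
  2 × C: 2 H each → 4
  2 × N (charge +1): no H
  2 × O (charge -1): no H
  1 × C: 3 H
  1 × C: 1 H
  1 × C (aromatic): no H
  1 × O: 1 H
  1 × S: no H
  Total hydrogens = 14.
Molecular formula: C13H14N2O7S

C13H14N2O7S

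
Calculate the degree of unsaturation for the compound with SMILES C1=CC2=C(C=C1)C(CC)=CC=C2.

Molecular formula from the SMILES: C12H12.
DoU = (2C + 2 + N − H − X)/2 = (2·12 + 2 + 0 − 12 − 0)/2 = 14/2 = 7.
(Structurally: 2 ring(s) + 5 π bond(s) = 7.)

7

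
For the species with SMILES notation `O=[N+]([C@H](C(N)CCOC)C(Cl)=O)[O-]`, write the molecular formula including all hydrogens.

C6H11ClN2O4

Heavy atoms from the SMILES: 6 C, 1 Cl, 2 N, 4 O.
Implicit hydrogens by atom environment:
  3 × O: no H
  2 × C: 2 H each → 4
  2 × C: 1 H each → 2
  1 × C: 3 H
  1 × C: no H
  1 × Cl: no H
  1 × N: 2 H
  1 × N (charge +1): no H
  1 × O (charge -1): no H
  Total hydrogens = 11.
Molecular formula: C6H11ClN2O4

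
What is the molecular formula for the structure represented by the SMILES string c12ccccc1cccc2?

Heavy atoms from the SMILES: 10 C.
Implicit hydrogens by atom environment:
  8 × C (aromatic): 1 H each → 8
  2 × C (aromatic): no H
  Total hydrogens = 8.
Molecular formula: C10H8

C10H8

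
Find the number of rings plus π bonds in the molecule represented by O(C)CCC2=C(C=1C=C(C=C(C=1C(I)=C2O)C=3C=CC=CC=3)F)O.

Molecular formula from the SMILES: C19H16FIO3.
DoU = (2C + 2 + N − H − X)/2 = (2·19 + 2 + 0 − 16 − 2)/2 = 22/2 = 11.
(Structurally: 3 ring(s) + 8 π bond(s) = 11.)

11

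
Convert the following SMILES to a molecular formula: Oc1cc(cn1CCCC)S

Heavy atoms from the SMILES: 8 C, 1 N, 1 O, 1 S.
Implicit hydrogens by atom environment:
  3 × C: 2 H each → 6
  2 × C (aromatic): 1 H each → 2
  2 × C (aromatic): no H
  1 × C: 3 H
  1 × N (aromatic): no H
  1 × O: 1 H
  1 × S: 1 H
  Total hydrogens = 13.
Molecular formula: C8H13NOS

C8H13NOS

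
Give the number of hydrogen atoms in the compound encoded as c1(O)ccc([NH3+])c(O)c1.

8

Hydrogens are implicit in SMILES; fill each atom to its normal valence:
  3 × C (aromatic): 1 H each → 3
  3 × C (aromatic): no H
  2 × O: 1 H each → 2
  1 × N (charge +1): 3 H
  Total hydrogens = 8.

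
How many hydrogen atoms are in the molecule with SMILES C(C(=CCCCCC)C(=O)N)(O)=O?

15

Hydrogens are implicit in SMILES; fill each atom to its normal valence:
  4 × C: 2 H each → 8
  3 × C: no H
  2 × O: no H
  1 × C: 3 H
  1 × C: 1 H
  1 × N: 2 H
  1 × O: 1 H
  Total hydrogens = 15.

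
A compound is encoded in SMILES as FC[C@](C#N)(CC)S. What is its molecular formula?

C5H8FNS

Heavy atoms from the SMILES: 5 C, 1 F, 1 N, 1 S.
Implicit hydrogens by atom environment:
  2 × C: 2 H each → 4
  2 × C: no H
  1 × C: 3 H
  1 × F: no H
  1 × N: no H
  1 × S: 1 H
  Total hydrogens = 8.
Molecular formula: C5H8FNS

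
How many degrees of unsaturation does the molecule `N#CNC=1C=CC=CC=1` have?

Molecular formula from the SMILES: C7H6N2.
DoU = (2C + 2 + N − H − X)/2 = (2·7 + 2 + 2 − 6 − 0)/2 = 12/2 = 6.
(Structurally: 1 ring(s) + 5 π bond(s) = 6.)

6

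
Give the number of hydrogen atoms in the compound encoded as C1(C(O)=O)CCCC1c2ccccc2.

14

Hydrogens are implicit in SMILES; fill each atom to its normal valence:
  5 × C (aromatic): 1 H each → 5
  3 × C: 2 H each → 6
  2 × C: 1 H each → 2
  1 × C: no H
  1 × C (aromatic): no H
  1 × O: 1 H
  1 × O: no H
  Total hydrogens = 14.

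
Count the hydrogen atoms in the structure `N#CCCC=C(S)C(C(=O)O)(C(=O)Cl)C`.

10

Hydrogens are implicit in SMILES; fill each atom to its normal valence:
  5 × C: no H
  2 × C: 2 H each → 4
  2 × O: no H
  1 × C: 3 H
  1 × C: 1 H
  1 × Cl: no H
  1 × N: no H
  1 × O: 1 H
  1 × S: 1 H
  Total hydrogens = 10.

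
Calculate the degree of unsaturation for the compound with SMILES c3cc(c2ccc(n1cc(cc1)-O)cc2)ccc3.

11

Molecular formula from the SMILES: C16H13NO.
DoU = (2C + 2 + N − H − X)/2 = (2·16 + 2 + 1 − 13 − 0)/2 = 22/2 = 11.
(Structurally: 3 ring(s) + 8 π bond(s) = 11.)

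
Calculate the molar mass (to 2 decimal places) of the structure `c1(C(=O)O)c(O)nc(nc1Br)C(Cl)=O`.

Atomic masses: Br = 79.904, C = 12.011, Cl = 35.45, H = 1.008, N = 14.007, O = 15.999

Molecular formula: C6H2BrClN2O4.
M = 1×79.904 + 6×12.011 + 1×35.45 + 2×1.008 + 2×14.007 + 4×15.999 = 281.45 g/mol.

281.45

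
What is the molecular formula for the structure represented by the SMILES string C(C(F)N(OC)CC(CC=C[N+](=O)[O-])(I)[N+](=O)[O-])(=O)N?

C8H12FIN4O6

Heavy atoms from the SMILES: 8 C, 1 F, 1 I, 4 N, 6 O.
Implicit hydrogens by atom environment:
  4 × O: no H
  3 × C: 1 H each → 3
  2 × C: 2 H each → 4
  2 × C: no H
  2 × N (charge +1): no H
  2 × O (charge -1): no H
  1 × C: 3 H
  1 × F: no H
  1 × I: no H
  1 × N: 2 H
  1 × N: no H
  Total hydrogens = 12.
Molecular formula: C8H12FIN4O6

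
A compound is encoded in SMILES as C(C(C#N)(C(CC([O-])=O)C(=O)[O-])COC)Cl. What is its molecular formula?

Heavy atoms from the SMILES: 9 C, 1 Cl, 1 N, 5 O.
Implicit hydrogens by atom environment:
  4 × C: no H
  3 × C: 2 H each → 6
  3 × O: no H
  2 × O (charge -1): no H
  1 × C: 3 H
  1 × C: 1 H
  1 × Cl: no H
  1 × N: no H
  Total hydrogens = 10.
Net charge -2.
Molecular formula: [C9H10ClNO5]2-

[C9H10ClNO5]2-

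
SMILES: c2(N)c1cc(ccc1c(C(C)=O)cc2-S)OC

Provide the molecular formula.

C13H13NO2S

Heavy atoms from the SMILES: 13 C, 1 N, 2 O, 1 S.
Implicit hydrogens by atom environment:
  6 × C (aromatic): no H
  4 × C (aromatic): 1 H each → 4
  2 × C: 3 H each → 6
  2 × O: no H
  1 × C: no H
  1 × N: 2 H
  1 × S: 1 H
  Total hydrogens = 13.
Molecular formula: C13H13NO2S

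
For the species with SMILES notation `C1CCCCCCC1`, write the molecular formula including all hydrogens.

C8H16

Heavy atoms from the SMILES: 8 C.
Implicit hydrogens by atom environment:
  8 × C: 2 H each → 16
  Total hydrogens = 16.
Molecular formula: C8H16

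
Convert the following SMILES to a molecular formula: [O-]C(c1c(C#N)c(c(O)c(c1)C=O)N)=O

C9H5N2O4-

Heavy atoms from the SMILES: 9 C, 2 N, 4 O.
Implicit hydrogens by atom environment:
  5 × C (aromatic): no H
  2 × C: no H
  2 × O: no H
  1 × C (aromatic): 1 H
  1 × C: 1 H
  1 × N: 2 H
  1 × N: no H
  1 × O: 1 H
  1 × O (charge -1): no H
  Total hydrogens = 5.
Net charge -1.
Molecular formula: C9H5N2O4-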